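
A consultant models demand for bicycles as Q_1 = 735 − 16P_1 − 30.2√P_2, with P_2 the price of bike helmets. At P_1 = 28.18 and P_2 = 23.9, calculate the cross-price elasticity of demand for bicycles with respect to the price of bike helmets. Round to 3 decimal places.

-0.541

At P_1 = 28.18 and P_2 = 23.9: Q_1 = 136.479.
∂Q_1/∂P_2 = -30.2/(2√P_2) = -30.2/(2√23.9) = -3.0887.
ε = (∂Q_1/∂P_2)(P_2/Q_1) = -3.0887 × (23.9/136.479) ≈ -0.541.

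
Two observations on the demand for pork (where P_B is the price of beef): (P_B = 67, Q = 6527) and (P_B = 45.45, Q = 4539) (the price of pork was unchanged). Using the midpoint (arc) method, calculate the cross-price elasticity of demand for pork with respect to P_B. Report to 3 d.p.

0.937

ΔQ_A = 4539 − 6527 = -1988; ΔP_B = 45.45 − 67 = -21.55.
Midpoints: Q̄_A = 5533.0, P̄_B = 56.23.
ε = (ΔQ_A/Q̄_A)/(ΔP_B/P̄_B) = (-1988/5533.0)/(-21.55/56.23) ≈ 0.937.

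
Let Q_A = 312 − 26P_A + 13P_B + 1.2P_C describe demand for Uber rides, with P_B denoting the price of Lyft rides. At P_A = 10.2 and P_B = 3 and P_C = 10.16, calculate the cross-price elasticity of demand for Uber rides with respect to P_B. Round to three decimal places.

0.398

At P_A = 10.2 and P_B = 3 and P_C = 10.16: Q_A = 97.992.
∂Q_A/∂P_B = 13.
ε = (∂Q_A/∂P_B)(P_B/Q_A) = 13 × (3/97.992) ≈ 0.398.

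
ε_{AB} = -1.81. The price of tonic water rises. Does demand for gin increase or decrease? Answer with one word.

ε < 0 and the price of tonic water rises, so the quantity of gin moves in the opposite direction: it decreases.

decrease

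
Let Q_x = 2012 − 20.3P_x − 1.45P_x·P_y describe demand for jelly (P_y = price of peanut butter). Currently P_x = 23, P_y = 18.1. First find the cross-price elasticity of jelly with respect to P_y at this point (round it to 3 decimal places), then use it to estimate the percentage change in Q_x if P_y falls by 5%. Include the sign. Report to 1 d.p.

At P_x = 23, P_y = 18.1: Q_x = 941.465.
∂Q_x/∂P_y = -1.45P_x = -33.3500.
ε = (∂Q_x/∂P_y)(P_y/Q_x) = -33.3500 × 18.1/941.465 ≈ -0.641.
%ΔQ_x ≈ ε × %ΔP_y = -0.641 × (-5%) = 3.2%.

3.2%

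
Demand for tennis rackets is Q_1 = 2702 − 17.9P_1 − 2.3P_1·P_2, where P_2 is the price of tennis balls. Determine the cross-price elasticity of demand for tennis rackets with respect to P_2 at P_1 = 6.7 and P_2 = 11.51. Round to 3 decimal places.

-0.074

At P_1 = 6.7 and P_2 = 11.51: Q_1 = 2404.701.
∂Q_1/∂P_2 = -2.3P_1 = -2.3(6.7) = -15.4100.
ε = (∂Q_1/∂P_2)(P_2/Q_1) = -15.4100 × (11.51/2404.701) ≈ -0.074.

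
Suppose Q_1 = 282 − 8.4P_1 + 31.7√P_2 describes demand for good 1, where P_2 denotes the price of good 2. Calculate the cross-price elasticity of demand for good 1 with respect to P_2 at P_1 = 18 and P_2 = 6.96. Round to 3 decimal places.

At P_1 = 18 and P_2 = 6.96: Q_1 = 214.430.
∂Q_1/∂P_2 = 31.7/(2√P_2) = 31.7/(2√6.96) = 6.0079.
ε = (∂Q_1/∂P_2)(P_2/Q_1) = 6.0079 × (6.96/214.430) ≈ 0.195.

0.195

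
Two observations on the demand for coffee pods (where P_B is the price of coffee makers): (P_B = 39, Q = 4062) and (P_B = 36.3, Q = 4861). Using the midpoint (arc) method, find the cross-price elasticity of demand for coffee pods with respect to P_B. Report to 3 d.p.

ΔQ_A = 4861 − 4062 = 799; ΔP_B = 36.3 − 39 = -2.7.
Midpoints: Q̄_A = 4461.5, P̄_B = 37.65.
ε = (ΔQ_A/Q̄_A)/(ΔP_B/P̄_B) = (799/4461.5)/(-2.7/37.65) ≈ -2.497.
ε < 0: coffee pods and coffee makers are complements.

-2.497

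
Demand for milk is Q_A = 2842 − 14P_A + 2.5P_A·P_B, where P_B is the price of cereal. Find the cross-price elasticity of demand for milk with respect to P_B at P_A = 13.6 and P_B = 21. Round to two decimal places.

At P_A = 13.6 and P_B = 21: Q_A = 3365.6.
∂Q_A/∂P_B = 2.5P_A = 2.5(13.6) = 34.0000.
ε = (∂Q_A/∂P_B)(P_B/Q_A) = 34.0000 × (21/3365.6) ≈ 0.21.
ε > 0: substitutes.

0.21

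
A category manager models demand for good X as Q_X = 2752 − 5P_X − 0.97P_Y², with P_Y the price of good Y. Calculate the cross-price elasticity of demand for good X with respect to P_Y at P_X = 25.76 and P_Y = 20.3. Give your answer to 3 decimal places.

-0.360

At P_X = 25.76 and P_Y = 20.3: Q_X = 2223.473.
∂Q_X/∂P_Y = -1.94P_Y = -1.94(20.3) = -39.3820.
ε = (∂Q_X/∂P_Y)(P_Y/Q_X) = -39.3820 × (20.3/2223.473) ≈ -0.360.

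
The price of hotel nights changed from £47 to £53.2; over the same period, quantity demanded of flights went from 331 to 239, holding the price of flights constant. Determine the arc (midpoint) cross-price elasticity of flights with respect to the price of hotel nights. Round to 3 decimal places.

ΔQ_A = 239 − 331 = -92; ΔP_B = 53.2 − 47 = 6.2.
Midpoints: Q̄_A = 285.0, P̄_B = 50.10.
ε = (ΔQ_A/Q̄_A)/(ΔP_B/P̄_B) = (-92/285.0)/(6.2/50.10) ≈ -2.608.
ε < 0: flights and hotel nights are complements.

-2.608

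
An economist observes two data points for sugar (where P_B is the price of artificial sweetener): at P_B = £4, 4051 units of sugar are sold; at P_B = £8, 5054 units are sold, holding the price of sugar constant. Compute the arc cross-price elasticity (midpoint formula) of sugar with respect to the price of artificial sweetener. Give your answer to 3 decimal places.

ΔQ_A = 5054 − 4051 = 1003; ΔP_B = 8 − 4 = 4.
Midpoints: Q̄_A = 4552.5, P̄_B = 6.00.
ε = (ΔQ_A/Q̄_A)/(ΔP_B/P̄_B) = (1003/4552.5)/(4/6.00) ≈ 0.330.
ε > 0: sugar and artificial sweetener are substitutes.

0.330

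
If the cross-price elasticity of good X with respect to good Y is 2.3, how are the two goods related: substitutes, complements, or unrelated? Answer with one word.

substitutes

ε = 2.3 > 0, so a higher price of good Y raises demand for good X: substitutes.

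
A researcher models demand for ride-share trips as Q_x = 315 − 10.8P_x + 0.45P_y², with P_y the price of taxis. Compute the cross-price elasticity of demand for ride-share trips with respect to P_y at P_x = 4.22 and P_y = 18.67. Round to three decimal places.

At P_x = 4.22 and P_y = 18.67: Q_x = 426.280.
∂Q_x/∂P_y = 0.9P_y = 0.9(18.67) = 16.8030.
ε = (∂Q_x/∂P_y)(P_y/Q_x) = 16.8030 × (18.67/426.280) ≈ 0.736.

0.736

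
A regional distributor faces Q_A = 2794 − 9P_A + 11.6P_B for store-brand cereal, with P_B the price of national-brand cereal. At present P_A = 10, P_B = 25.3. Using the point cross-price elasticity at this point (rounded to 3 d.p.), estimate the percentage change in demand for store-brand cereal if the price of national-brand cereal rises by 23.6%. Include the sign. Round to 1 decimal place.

At P_A = 10, P_B = 25.3: Q_A = 2997.48.
∂Q_A/∂P_B = 11.6.
ε = (∂Q_A/∂P_B)(P_B/Q_A) = 11.6000 × 25.3/2997.48 ≈ 0.098.
%ΔQ_A ≈ ε × %ΔP_B = 0.098 × (23.6%) = 2.3%.

2.3%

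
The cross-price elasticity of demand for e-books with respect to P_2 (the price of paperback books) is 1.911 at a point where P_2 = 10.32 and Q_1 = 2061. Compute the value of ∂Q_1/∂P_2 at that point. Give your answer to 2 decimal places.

381.64

ε = (∂Q_1/∂P_2)·(P_2/Q_1) ⇒ ∂Q_1/∂P_2 = ε·Q_1/P_2 = 1.911 × 2061/10.32 ≈ 381.64.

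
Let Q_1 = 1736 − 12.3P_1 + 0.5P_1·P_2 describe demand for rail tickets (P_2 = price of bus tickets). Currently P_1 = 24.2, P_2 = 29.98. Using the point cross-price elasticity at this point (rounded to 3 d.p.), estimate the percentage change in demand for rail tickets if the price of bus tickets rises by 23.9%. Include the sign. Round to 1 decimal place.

4.8%

At P_1 = 24.2, P_2 = 29.98: Q_1 = 1801.098.
∂Q_1/∂P_2 = 0.5P_1 = 12.1000.
ε = (∂Q_1/∂P_2)(P_2/Q_1) = 12.1000 × 29.98/1801.098 ≈ 0.201.
%ΔQ_1 ≈ ε × %ΔP_2 = 0.201 × (23.9%) = 4.8%.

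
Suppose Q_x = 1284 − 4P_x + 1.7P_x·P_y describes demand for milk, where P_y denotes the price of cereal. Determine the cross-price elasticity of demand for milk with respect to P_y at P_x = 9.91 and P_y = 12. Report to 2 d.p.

0.14

At P_x = 9.91 and P_y = 12: Q_x = 1446.524.
∂Q_x/∂P_y = 1.7P_x = 1.7(9.91) = 16.8470.
ε = (∂Q_x/∂P_y)(P_y/Q_x) = 16.8470 × (12/1446.524) ≈ 0.14.
ε > 0: substitutes.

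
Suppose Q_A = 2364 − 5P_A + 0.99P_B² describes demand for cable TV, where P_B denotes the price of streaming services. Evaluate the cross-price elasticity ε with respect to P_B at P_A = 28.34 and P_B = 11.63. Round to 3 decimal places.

At P_A = 28.34 and P_B = 11.63: Q_A = 2356.204.
∂Q_A/∂P_B = 1.98P_B = 1.98(11.63) = 23.0274.
ε = (∂Q_A/∂P_B)(P_B/Q_A) = 23.0274 × (11.63/2356.204) ≈ 0.114.
ε > 0: substitutes.

0.114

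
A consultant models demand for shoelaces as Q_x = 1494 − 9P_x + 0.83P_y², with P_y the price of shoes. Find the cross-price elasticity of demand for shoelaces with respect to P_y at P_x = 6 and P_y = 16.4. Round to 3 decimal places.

0.268

At P_x = 6 and P_y = 16.4: Q_x = 1663.237.
∂Q_x/∂P_y = 1.66P_y = 1.66(16.4) = 27.2240.
ε = (∂Q_x/∂P_y)(P_y/Q_x) = 27.2240 × (16.4/1663.237) ≈ 0.268.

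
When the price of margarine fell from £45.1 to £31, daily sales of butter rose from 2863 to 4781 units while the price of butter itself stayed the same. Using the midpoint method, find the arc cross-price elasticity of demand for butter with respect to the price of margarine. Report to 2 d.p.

-1.35

ΔQ_A = 4781 − 2863 = 1918; ΔP_B = 31 − 45.1 = -14.1.
Midpoints: Q̄_A = 3822.0, P̄_B = 38.05.
ε = (ΔQ_A/Q̄_A)/(ΔP_B/P̄_B) = (1918/3822.0)/(-14.1/38.05) ≈ -1.35.
ε < 0: butter and margarine are complements.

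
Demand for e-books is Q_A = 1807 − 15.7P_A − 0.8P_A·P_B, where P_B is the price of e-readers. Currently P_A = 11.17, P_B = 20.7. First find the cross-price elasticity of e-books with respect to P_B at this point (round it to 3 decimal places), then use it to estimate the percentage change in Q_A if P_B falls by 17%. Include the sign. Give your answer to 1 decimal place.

2.2%

At P_A = 11.17, P_B = 20.7: Q_A = 1446.656.
∂Q_A/∂P_B = -0.8P_A = -8.9360.
ε = (∂Q_A/∂P_B)(P_B/Q_A) = -8.9360 × 20.7/1446.656 ≈ -0.128.
%ΔQ_A ≈ ε × %ΔP_B = -0.128 × (-17%) = 2.2%.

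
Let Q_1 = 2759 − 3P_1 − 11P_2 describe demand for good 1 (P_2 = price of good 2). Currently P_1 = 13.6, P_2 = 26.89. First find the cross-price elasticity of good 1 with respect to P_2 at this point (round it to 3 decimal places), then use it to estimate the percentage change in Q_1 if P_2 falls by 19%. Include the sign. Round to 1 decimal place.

At P_1 = 13.6, P_2 = 26.89: Q_1 = 2422.41.
∂Q_1/∂P_2 = -11.
ε = (∂Q_1/∂P_2)(P_2/Q_1) = -11.0000 × 26.89/2422.41 ≈ -0.122.
%ΔQ_1 ≈ ε × %ΔP_2 = -0.122 × (-19%) = 2.3%.

2.3%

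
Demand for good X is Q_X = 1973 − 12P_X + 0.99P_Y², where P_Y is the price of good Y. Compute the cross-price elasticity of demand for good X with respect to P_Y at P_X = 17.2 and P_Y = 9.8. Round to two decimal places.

0.10

At P_X = 17.2 and P_Y = 9.8: Q_X = 1861.680.
∂Q_X/∂P_Y = 1.98P_Y = 1.98(9.8) = 19.4040.
ε = (∂Q_X/∂P_Y)(P_Y/Q_X) = 19.4040 × (9.8/1861.680) ≈ 0.10.
ε > 0: substitutes.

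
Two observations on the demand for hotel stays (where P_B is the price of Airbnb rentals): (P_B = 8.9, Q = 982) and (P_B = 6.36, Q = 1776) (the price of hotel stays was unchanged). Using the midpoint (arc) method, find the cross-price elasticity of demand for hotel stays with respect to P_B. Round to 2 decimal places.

ΔQ_A = 1776 − 982 = 794; ΔP_B = 6.36 − 8.9 = -2.54.
Midpoints: Q̄_A = 1379.0, P̄_B = 7.63.
ε = (ΔQ_A/Q̄_A)/(ΔP_B/P̄_B) = (794/1379.0)/(-2.54/7.63) ≈ -1.73.

-1.73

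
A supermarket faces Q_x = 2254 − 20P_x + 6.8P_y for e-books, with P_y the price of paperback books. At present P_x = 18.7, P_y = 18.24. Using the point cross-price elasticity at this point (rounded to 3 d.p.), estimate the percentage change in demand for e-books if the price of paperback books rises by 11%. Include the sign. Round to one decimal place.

At P_x = 18.7, P_y = 18.24: Q_x = 2004.032.
∂Q_x/∂P_y = 6.8.
ε = (∂Q_x/∂P_y)(P_y/Q_x) = 6.8000 × 18.24/2004.032 ≈ 0.062.
%ΔQ_x ≈ ε × %ΔP_y = 0.062 × (11%) = 0.7%.

0.7%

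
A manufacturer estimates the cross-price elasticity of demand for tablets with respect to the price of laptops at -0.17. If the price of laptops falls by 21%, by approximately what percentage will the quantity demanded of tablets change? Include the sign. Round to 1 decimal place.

%ΔQ ≈ ε × %ΔP of laptops = -0.17 × (-21%) = 3.6%.

3.6%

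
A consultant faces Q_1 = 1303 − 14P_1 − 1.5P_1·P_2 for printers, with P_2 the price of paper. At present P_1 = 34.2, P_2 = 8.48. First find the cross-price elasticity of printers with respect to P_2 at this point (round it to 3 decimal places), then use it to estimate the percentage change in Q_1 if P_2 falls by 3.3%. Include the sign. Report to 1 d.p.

3.7%

At P_1 = 34.2, P_2 = 8.48: Q_1 = 389.176.
∂Q_1/∂P_2 = -1.5P_1 = -51.3000.
ε = (∂Q_1/∂P_2)(P_2/Q_1) = -51.3000 × 8.48/389.176 ≈ -1.118.
%ΔQ_1 ≈ ε × %ΔP_2 = -1.118 × (-3.3%) = 3.7%.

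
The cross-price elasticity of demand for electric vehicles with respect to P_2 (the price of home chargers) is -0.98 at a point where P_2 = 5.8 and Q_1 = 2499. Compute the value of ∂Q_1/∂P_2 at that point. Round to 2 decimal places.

ε = (∂Q_1/∂P_2)·(P_2/Q_1) ⇒ ∂Q_1/∂P_2 = ε·Q_1/P_2 = -0.98 × 2499/5.8 ≈ -422.24.

-422.24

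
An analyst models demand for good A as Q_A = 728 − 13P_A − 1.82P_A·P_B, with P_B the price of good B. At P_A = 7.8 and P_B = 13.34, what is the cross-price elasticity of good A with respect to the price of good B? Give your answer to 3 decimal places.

-0.433

At P_A = 7.8 and P_B = 13.34: Q_A = 437.225.
∂Q_A/∂P_B = -1.82P_A = -1.82(7.8) = -14.1960.
ε = (∂Q_A/∂P_B)(P_B/Q_A) = -14.1960 × (13.34/437.225) ≈ -0.433.
ε < 0: complements.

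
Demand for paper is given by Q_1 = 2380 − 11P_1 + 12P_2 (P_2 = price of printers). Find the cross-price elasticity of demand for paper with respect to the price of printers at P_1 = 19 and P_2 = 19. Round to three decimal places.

At P_1 = 19 and P_2 = 19: Q_1 = 2399.
∂Q_1/∂P_2 = 12.
ε = (∂Q_1/∂P_2)(P_2/Q_1) = 12 × (19/2399) ≈ 0.095.
Since ε > 0, paper and printers are substitutes.

0.095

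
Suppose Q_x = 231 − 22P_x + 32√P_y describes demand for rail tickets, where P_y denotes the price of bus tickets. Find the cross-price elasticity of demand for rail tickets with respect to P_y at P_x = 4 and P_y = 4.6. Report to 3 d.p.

At P_x = 4 and P_y = 4.6: Q_x = 211.632.
∂Q_x/∂P_y = 32/(2√P_y) = 32/(2√4.6) = 7.4600.
ε = (∂Q_x/∂P_y)(P_y/Q_x) = 7.4600 × (4.6/211.632) ≈ 0.162.

0.162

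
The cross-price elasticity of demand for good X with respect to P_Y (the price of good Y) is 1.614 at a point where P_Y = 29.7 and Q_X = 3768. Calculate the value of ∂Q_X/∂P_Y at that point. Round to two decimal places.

204.77

ε = (∂Q_X/∂P_Y)·(P_Y/Q_X) ⇒ ∂Q_X/∂P_Y = ε·Q_X/P_Y = 1.614 × 3768/29.7 ≈ 204.77.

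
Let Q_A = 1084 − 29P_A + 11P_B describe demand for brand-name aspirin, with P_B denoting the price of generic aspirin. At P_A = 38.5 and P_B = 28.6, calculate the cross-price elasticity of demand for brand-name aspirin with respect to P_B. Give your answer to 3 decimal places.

At P_A = 38.5 and P_B = 28.6: Q_A = 282.1.
∂Q_A/∂P_B = 11.
ε = (∂Q_A/∂P_B)(P_B/Q_A) = 11 × (28.6/282.1) ≈ 1.115.

1.115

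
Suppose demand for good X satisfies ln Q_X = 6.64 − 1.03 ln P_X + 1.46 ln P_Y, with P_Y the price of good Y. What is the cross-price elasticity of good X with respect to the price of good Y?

1.46

In a log-linear (constant-elasticity) demand function, the coefficient on ln P_Y is the cross-price elasticity.
ε = 1.46. Positive, so good X and good Y are substitutes.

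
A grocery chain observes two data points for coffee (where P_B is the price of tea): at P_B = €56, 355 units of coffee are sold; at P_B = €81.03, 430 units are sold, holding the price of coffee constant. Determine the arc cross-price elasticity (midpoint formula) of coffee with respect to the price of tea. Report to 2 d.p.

0.52

ΔQ_A = 430 − 355 = 75; ΔP_B = 81.03 − 56 = 25.03.
Midpoints: Q̄_A = 392.5, P̄_B = 68.52.
ε = (ΔQ_A/Q̄_A)/(ΔP_B/P̄_B) = (75/392.5)/(25.03/68.52) ≈ 0.52.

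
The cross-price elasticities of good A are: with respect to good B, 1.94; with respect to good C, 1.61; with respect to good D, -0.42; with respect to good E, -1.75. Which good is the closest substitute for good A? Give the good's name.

good B

Substitutes have ε > 0. Among the positive values, 1.94 (good B) is largest.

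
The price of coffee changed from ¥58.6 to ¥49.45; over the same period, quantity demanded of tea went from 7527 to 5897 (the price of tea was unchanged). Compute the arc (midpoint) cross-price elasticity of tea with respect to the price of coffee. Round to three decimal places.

1.434

ΔQ_A = 5897 − 7527 = -1630; ΔP_B = 49.45 − 58.6 = -9.15.
Midpoints: Q̄_A = 6712.0, P̄_B = 54.03.
ε = (ΔQ_A/Q̄_A)/(ΔP_B/P̄_B) = (-1630/6712.0)/(-9.15/54.03) ≈ 1.434.
ε > 0: tea and coffee are substitutes.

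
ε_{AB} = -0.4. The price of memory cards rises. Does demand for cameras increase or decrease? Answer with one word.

ε < 0 and the price of memory cards rises, so the quantity of cameras moves in the opposite direction: it decreases.

decrease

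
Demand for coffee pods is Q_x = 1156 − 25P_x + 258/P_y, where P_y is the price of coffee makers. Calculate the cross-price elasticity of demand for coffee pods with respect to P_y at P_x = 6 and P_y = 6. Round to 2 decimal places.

At P_x = 6 and P_y = 6: Q_x = 1049.
∂Q_x/∂P_y = −258/P_y² = -7.1667.
ε = (∂Q_x/∂P_y)(P_y/Q_x) = -7.1667 × (6/1049) ≈ -0.04.

-0.04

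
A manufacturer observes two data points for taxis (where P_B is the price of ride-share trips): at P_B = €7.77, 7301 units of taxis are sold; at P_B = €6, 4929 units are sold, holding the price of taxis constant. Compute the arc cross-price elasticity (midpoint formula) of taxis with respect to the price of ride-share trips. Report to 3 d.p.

ΔQ_A = 4929 − 7301 = -2372; ΔP_B = 6 − 7.77 = -1.77.
Midpoints: Q̄_A = 6115.0, P̄_B = 6.88.
ε = (ΔQ_A/Q̄_A)/(ΔP_B/P̄_B) = (-2372/6115.0)/(-1.77/6.88) ≈ 1.509.
ε > 0: taxis and ride-share trips are substitutes.

1.509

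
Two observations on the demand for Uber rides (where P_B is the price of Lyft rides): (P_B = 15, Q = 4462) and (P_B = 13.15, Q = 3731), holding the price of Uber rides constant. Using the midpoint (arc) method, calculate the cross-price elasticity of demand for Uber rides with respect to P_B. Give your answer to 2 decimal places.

ΔQ_A = 3731 − 4462 = -731; ΔP_B = 13.15 − 15 = -1.85.
Midpoints: Q̄_A = 4096.5, P̄_B = 14.07.
ε = (ΔQ_A/Q̄_A)/(ΔP_B/P̄_B) = (-731/4096.5)/(-1.85/14.07) ≈ 1.36.

1.36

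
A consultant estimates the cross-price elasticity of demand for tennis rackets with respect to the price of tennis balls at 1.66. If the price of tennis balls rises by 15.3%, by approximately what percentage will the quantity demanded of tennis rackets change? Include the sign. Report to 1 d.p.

%ΔQ ≈ ε × %ΔP of tennis balls = 1.66 × (15.3%) = 25.4%.
Demand for tennis rackets rises by about 25.4%.

25.4%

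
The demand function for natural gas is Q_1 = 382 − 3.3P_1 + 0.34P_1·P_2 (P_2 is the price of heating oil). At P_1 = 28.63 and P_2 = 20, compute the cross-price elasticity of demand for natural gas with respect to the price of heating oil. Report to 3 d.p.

0.404

At P_1 = 28.63 and P_2 = 20: Q_1 = 482.205.
∂Q_1/∂P_2 = 0.34P_1 = 0.34(28.63) = 9.7342.
ε = (∂Q_1/∂P_2)(P_2/Q_1) = 9.7342 × (20/482.205) ≈ 0.404.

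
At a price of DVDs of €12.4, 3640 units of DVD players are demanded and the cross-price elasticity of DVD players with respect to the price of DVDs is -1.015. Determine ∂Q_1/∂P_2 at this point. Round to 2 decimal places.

-297.95

ε = (∂Q_1/∂P_2)·(P_2/Q_1) ⇒ ∂Q_1/∂P_2 = ε·Q_1/P_2 = -1.015 × 3640/12.4 ≈ -297.95.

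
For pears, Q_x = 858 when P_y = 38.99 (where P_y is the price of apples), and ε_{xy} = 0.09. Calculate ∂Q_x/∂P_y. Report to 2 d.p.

ε = (∂Q_x/∂P_y)·(P_y/Q_x) ⇒ ∂Q_x/∂P_y = ε·Q_x/P_y = 0.09 × 858/38.99 ≈ 1.98.

1.98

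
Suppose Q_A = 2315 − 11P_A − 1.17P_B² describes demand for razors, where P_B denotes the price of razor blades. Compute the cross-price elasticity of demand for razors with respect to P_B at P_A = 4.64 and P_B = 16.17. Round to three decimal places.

At P_A = 4.64 and P_B = 16.17: Q_A = 1958.041.
∂Q_A/∂P_B = -2.34P_B = -2.34(16.17) = -37.8378.
ε = (∂Q_A/∂P_B)(P_B/Q_A) = -37.8378 × (16.17/1958.041) ≈ -0.312.
ε < 0: complements.

-0.312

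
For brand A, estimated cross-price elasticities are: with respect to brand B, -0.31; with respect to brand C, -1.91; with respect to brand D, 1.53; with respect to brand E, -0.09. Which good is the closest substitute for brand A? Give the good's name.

brand D

Substitutes have ε > 0. Among the positive values, 1.53 (brand D) is largest.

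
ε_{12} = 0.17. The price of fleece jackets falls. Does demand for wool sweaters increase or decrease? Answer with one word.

ε > 0 and the price of fleece jackets falls, so the quantity of wool sweaters moves in the same direction: it decreases.

decrease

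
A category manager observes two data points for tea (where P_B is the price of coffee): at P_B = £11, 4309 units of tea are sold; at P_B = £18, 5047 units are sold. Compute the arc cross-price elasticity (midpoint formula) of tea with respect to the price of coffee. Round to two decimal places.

ΔQ_A = 5047 − 4309 = 738; ΔP_B = 18 − 11 = 7.
Midpoints: Q̄_A = 4678.0, P̄_B = 14.50.
ε = (ΔQ_A/Q̄_A)/(ΔP_B/P̄_B) = (738/4678.0)/(7/14.50) ≈ 0.33.
ε > 0: tea and coffee are substitutes.

0.33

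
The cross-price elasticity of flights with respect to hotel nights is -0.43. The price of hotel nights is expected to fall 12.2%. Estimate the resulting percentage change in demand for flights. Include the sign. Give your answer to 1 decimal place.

%ΔQ ≈ ε × %ΔP of hotel nights = -0.43 × (-12.2%) = 5.2%.

5.2%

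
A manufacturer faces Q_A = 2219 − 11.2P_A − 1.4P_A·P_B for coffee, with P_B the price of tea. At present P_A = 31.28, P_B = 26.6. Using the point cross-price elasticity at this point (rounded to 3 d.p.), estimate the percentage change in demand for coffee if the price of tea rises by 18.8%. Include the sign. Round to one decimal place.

-31.1%

At P_A = 31.28, P_B = 26.6: Q_A = 703.797.
∂Q_A/∂P_B = -1.4P_A = -43.7920.
ε = (∂Q_A/∂P_B)(P_B/Q_A) = -43.7920 × 26.6/703.797 ≈ -1.655.
%ΔQ_A ≈ ε × %ΔP_B = -1.655 × (18.8%) = -31.1%.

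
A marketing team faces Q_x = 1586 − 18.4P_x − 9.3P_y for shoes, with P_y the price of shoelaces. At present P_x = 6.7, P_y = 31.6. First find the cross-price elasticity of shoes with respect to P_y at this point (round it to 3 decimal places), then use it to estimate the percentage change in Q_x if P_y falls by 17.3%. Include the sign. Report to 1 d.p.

At P_x = 6.7, P_y = 31.6: Q_x = 1168.84.
∂Q_x/∂P_y = -9.3.
ε = (∂Q_x/∂P_y)(P_y/Q_x) = -9.3000 × 31.6/1168.84 ≈ -0.251.
%ΔQ_x ≈ ε × %ΔP_y = -0.251 × (-17.3%) = 4.3%.

4.3%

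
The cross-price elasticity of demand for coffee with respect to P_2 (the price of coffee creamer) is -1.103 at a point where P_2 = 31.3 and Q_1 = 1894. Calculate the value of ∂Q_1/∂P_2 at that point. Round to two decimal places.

-66.74

ε = (∂Q_1/∂P_2)·(P_2/Q_1) ⇒ ∂Q_1/∂P_2 = ε·Q_1/P_2 = -1.103 × 1894/31.3 ≈ -66.74.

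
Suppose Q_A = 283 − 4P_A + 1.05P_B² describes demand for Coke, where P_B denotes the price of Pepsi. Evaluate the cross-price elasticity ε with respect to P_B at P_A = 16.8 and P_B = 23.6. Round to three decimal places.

1.461

At P_A = 16.8 and P_B = 23.6: Q_A = 800.608.
∂Q_A/∂P_B = 2.1P_B = 2.1(23.6) = 49.5600.
ε = (∂Q_A/∂P_B)(P_B/Q_A) = 49.5600 × (23.6/800.608) ≈ 1.461.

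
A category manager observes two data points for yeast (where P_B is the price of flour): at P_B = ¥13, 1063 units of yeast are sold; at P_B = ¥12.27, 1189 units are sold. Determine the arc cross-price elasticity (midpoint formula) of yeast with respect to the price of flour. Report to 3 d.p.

ΔQ_A = 1189 − 1063 = 126; ΔP_B = 12.27 − 13 = -0.73.
Midpoints: Q̄_A = 1126.0, P̄_B = 12.63.
ε = (ΔQ_A/Q̄_A)/(ΔP_B/P̄_B) = (126/1126.0)/(-0.73/12.63) ≈ -1.937.
ε < 0: yeast and flour are complements.

-1.937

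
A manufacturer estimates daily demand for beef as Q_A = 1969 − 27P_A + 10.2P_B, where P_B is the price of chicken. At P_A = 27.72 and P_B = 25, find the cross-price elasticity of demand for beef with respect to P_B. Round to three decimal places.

0.173

At P_A = 27.72 and P_B = 25: Q_A = 1475.56.
∂Q_A/∂P_B = 10.2.
ε = (∂Q_A/∂P_B)(P_B/Q_A) = 10.2 × (25/1475.56) ≈ 0.173.
Since ε > 0, beef and chicken are substitutes.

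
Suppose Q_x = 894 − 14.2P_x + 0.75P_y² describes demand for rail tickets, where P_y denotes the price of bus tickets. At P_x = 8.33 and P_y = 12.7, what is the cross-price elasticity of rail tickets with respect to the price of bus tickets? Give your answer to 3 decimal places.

At P_x = 8.33 and P_y = 12.7: Q_x = 896.681.
∂Q_x/∂P_y = 1.5P_y = 1.5(12.7) = 19.0500.
ε = (∂Q_x/∂P_y)(P_y/Q_x) = 19.0500 × (12.7/896.681) ≈ 0.270.
ε > 0: substitutes.

0.270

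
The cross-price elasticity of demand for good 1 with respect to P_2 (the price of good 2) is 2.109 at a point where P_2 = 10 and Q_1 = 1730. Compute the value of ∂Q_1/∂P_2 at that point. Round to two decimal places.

ε = (∂Q_1/∂P_2)·(P_2/Q_1) ⇒ ∂Q_1/∂P_2 = ε·Q_1/P_2 = 2.109 × 1730/10 ≈ 364.86.

364.86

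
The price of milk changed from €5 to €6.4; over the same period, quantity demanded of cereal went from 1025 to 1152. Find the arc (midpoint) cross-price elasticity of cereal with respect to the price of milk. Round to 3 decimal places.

0.475

ΔQ_A = 1152 − 1025 = 127; ΔP_B = 6.4 − 5 = 1.4.
Midpoints: Q̄_A = 1088.5, P̄_B = 5.70.
ε = (ΔQ_A/Q̄_A)/(ΔP_B/P̄_B) = (127/1088.5)/(1.4/5.70) ≈ 0.475.
ε > 0: cereal and milk are substitutes.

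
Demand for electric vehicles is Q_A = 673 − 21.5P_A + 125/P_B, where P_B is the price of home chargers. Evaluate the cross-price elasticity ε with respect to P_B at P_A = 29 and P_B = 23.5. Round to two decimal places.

At P_A = 29 and P_B = 23.5: Q_A = 54.819.
∂Q_A/∂P_B = −125/P_B² = -0.2263.
ε = (∂Q_A/∂P_B)(P_B/Q_A) = -0.2263 × (23.5/54.819) ≈ -0.10.
ε < 0: complements.

-0.10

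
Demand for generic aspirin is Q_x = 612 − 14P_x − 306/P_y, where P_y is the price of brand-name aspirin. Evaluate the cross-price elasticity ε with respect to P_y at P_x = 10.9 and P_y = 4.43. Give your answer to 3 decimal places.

0.177

At P_x = 10.9 and P_y = 4.43: Q_x = 390.326.
∂Q_x/∂P_y = 306/P_y² = 15.5924.
ε = (∂Q_x/∂P_y)(P_y/Q_x) = 15.5924 × (4.43/390.326) ≈ 0.177.
ε > 0: substitutes.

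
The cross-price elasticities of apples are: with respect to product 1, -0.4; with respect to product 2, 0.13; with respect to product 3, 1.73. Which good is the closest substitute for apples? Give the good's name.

product 3

Substitutes have ε > 0. Among the positive values, 1.73 (product 3) is largest.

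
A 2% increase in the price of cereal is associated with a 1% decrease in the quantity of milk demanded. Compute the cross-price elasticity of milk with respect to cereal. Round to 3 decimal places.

-0.500

ε = (%ΔQ of milk) / (%ΔP of cereal) = (-1%) / (2%) ≈ -0.500.
Negative cross-price elasticity: complements.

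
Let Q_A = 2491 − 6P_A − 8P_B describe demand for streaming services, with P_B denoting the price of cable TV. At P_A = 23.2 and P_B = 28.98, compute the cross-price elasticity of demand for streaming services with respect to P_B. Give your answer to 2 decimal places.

At P_A = 23.2 and P_B = 28.98: Q_A = 2119.96.
∂Q_A/∂P_B = -8.
ε = (∂Q_A/∂P_B)(P_B/Q_A) = -8 × (28.98/2119.96) ≈ -0.11.
Since ε < 0, streaming services and cable TV are complements.

-0.11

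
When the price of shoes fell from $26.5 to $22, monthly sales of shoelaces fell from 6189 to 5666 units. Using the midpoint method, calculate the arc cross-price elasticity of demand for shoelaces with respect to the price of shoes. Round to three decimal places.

ΔQ_A = 5666 − 6189 = -523; ΔP_B = 22 − 26.5 = -4.5.
Midpoints: Q̄_A = 5927.5, P̄_B = 24.25.
ε = (ΔQ_A/Q̄_A)/(ΔP_B/P̄_B) = (-523/5927.5)/(-4.5/24.25) ≈ 0.475.

0.475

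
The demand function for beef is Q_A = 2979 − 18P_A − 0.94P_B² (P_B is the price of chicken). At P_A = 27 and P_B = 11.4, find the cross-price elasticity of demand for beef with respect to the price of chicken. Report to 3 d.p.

At P_A = 27 and P_B = 11.4: Q_A = 2370.838.
∂Q_A/∂P_B = -1.88P_B = -1.88(11.4) = -21.4320.
ε = (∂Q_A/∂P_B)(P_B/Q_A) = -21.4320 × (11.4/2370.838) ≈ -0.103.

-0.103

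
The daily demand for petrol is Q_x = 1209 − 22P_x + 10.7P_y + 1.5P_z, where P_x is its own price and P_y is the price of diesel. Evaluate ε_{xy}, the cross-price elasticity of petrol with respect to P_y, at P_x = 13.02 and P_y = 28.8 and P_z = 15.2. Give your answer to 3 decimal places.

0.246

At P_x = 13.02 and P_y = 28.8 and P_z = 15.2: Q_x = 1253.52.
∂Q_x/∂P_y = 10.7.
ε = (∂Q_x/∂P_y)(P_y/Q_x) = 10.7 × (28.8/1253.52) ≈ 0.246.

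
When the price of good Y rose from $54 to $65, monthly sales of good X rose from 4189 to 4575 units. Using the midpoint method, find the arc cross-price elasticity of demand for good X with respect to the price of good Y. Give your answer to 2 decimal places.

ΔQ_X = 4575 − 4189 = 386; ΔP_Y = 65 − 54 = 11.
Midpoints: Q̄_X = 4382.0, P̄_Y = 59.50.
ε = (ΔQ_X/Q̄_X)/(ΔP_Y/P̄_Y) = (386/4382.0)/(11/59.50) ≈ 0.48.
ε > 0: good X and good Y are substitutes.

0.48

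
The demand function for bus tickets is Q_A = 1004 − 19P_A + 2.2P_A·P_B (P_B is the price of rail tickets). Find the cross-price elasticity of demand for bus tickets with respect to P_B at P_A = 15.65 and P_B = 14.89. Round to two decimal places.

At P_A = 15.65 and P_B = 14.89: Q_A = 1219.313.
∂Q_A/∂P_B = 2.2P_A = 2.2(15.65) = 34.4300.
ε = (∂Q_A/∂P_B)(P_B/Q_A) = 34.4300 × (14.89/1219.313) ≈ 0.42.
ε > 0: substitutes.

0.42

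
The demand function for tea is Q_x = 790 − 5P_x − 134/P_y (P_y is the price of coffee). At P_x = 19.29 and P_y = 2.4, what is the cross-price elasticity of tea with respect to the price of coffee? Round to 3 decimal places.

At P_x = 19.29 and P_y = 2.4: Q_x = 637.717.
∂Q_x/∂P_y = 134/P_y² = 23.2639.
ε = (∂Q_x/∂P_y)(P_y/Q_x) = 23.2639 × (2.4/637.717) ≈ 0.088.
ε > 0: substitutes.

0.088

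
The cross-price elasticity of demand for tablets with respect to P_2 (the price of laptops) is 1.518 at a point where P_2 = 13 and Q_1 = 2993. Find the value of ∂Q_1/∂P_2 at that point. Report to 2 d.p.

ε = (∂Q_1/∂P_2)·(P_2/Q_1) ⇒ ∂Q_1/∂P_2 = ε·Q_1/P_2 = 1.518 × 2993/13 ≈ 349.49.

349.49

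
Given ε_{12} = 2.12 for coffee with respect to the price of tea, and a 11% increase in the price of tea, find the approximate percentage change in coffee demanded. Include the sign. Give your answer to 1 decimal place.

23.3%

%ΔQ ≈ ε × %ΔP of tea = 2.12 × (11%) = 23.3%.
Demand for coffee rises by about 23.3%.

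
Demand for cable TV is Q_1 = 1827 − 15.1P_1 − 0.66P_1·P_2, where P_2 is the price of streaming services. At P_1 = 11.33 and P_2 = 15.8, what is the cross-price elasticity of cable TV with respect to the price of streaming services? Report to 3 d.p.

-0.077

At P_1 = 11.33 and P_2 = 15.8: Q_1 = 1537.768.
∂Q_1/∂P_2 = -0.66P_1 = -0.66(11.33) = -7.4778.
ε = (∂Q_1/∂P_2)(P_2/Q_1) = -7.4778 × (15.8/1537.768) ≈ -0.077.
ε < 0: complements.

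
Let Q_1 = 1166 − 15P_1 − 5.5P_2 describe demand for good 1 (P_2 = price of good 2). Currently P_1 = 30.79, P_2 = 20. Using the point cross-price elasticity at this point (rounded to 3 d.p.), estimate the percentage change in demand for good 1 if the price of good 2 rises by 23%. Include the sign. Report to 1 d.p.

-4.3%

At P_1 = 30.79, P_2 = 20: Q_1 = 594.15.
∂Q_1/∂P_2 = -5.5.
ε = (∂Q_1/∂P_2)(P_2/Q_1) = -5.5000 × 20/594.15 ≈ -0.185.
%ΔQ_1 ≈ ε × %ΔP_2 = -0.185 × (23%) = -4.3%.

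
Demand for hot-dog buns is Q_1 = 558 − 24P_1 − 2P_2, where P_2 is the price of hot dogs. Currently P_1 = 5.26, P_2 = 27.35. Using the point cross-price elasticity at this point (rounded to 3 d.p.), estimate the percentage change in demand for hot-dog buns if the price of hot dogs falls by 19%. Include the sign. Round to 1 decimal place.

At P_1 = 5.26, P_2 = 27.35: Q_1 = 377.06.
∂Q_1/∂P_2 = -2.
ε = (∂Q_1/∂P_2)(P_2/Q_1) = -2.0000 × 27.35/377.06 ≈ -0.145.
%ΔQ_1 ≈ ε × %ΔP_2 = -0.145 × (-19%) = 2.8%.

2.8%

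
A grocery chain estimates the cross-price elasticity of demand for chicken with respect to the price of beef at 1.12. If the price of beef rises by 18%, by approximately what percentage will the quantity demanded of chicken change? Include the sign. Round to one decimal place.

%ΔQ ≈ ε × %ΔP of beef = 1.12 × (18%) = 20.2%.

20.2%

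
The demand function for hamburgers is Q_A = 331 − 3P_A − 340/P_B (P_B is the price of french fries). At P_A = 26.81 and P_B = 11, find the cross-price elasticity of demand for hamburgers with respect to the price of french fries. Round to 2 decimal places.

At P_A = 26.81 and P_B = 11: Q_A = 219.661.
∂Q_A/∂P_B = 340/P_B² = 2.8099.
ε = (∂Q_A/∂P_B)(P_B/Q_A) = 2.8099 × (11/219.661) ≈ 0.14.
ε > 0: substitutes.

0.14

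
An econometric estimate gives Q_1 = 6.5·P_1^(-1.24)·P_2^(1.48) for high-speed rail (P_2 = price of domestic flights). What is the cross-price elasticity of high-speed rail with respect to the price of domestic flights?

In a log-linear (constant-elasticity) demand function, the coefficient on the exponent of P_2 is the cross-price elasticity.
ε = 1.48. Positive, so high-speed rail and domestic flights are substitutes.

1.48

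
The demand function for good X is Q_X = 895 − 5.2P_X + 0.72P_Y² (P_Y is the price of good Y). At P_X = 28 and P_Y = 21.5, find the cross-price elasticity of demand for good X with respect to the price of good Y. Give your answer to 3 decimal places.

At P_X = 28 and P_Y = 21.5: Q_X = 1082.22.
∂Q_X/∂P_Y = 1.44P_Y = 1.44(21.5) = 30.9600.
ε = (∂Q_X/∂P_Y)(P_Y/Q_X) = 30.9600 × (21.5/1082.22) ≈ 0.615.

0.615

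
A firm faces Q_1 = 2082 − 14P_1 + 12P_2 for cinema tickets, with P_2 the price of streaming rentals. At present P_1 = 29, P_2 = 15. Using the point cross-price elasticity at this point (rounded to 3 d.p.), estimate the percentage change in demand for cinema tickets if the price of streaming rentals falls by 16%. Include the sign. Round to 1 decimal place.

-1.6%

At P_1 = 29, P_2 = 15: Q_1 = 1856.
∂Q_1/∂P_2 = 12.
ε = (∂Q_1/∂P_2)(P_2/Q_1) = 12.0000 × 15/1856 ≈ 0.097.
%ΔQ_1 ≈ ε × %ΔP_2 = 0.097 × (-16%) = -1.6%.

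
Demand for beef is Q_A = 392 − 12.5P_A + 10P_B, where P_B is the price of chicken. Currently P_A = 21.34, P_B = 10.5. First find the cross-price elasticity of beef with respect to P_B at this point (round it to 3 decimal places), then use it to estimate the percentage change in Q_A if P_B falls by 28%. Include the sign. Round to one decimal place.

-12.8%

At P_A = 21.34, P_B = 10.5: Q_A = 230.25.
∂Q_A/∂P_B = 10.
ε = (∂Q_A/∂P_B)(P_B/Q_A) = 10.0000 × 10.5/230.25 ≈ 0.456.
%ΔQ_A ≈ ε × %ΔP_B = 0.456 × (-28%) = -12.8%.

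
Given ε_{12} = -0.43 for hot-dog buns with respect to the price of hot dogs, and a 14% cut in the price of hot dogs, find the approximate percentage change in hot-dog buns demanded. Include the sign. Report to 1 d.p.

6.0%

%ΔQ ≈ ε × %ΔP of hot dogs = -0.43 × (-14%) = 6.0%.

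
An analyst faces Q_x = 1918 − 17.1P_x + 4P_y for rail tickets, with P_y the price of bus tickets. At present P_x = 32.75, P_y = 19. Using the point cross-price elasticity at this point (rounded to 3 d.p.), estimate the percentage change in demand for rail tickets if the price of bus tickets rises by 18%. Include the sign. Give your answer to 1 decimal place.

1.0%

At P_x = 32.75, P_y = 19: Q_x = 1433.975.
∂Q_x/∂P_y = 4.
ε = (∂Q_x/∂P_y)(P_y/Q_x) = 4.0000 × 19/1433.975 ≈ 0.053.
%ΔQ_x ≈ ε × %ΔP_y = 0.053 × (18%) = 1.0%.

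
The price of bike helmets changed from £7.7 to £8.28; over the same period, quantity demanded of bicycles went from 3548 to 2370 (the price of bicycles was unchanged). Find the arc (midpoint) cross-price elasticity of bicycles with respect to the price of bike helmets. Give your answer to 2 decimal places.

ΔQ_A = 2370 − 3548 = -1178; ΔP_B = 8.28 − 7.7 = 0.58.
Midpoints: Q̄_A = 2959.0, P̄_B = 7.99.
ε = (ΔQ_A/Q̄_A)/(ΔP_B/P̄_B) = (-1178/2959.0)/(0.58/7.99) ≈ -5.48.

-5.48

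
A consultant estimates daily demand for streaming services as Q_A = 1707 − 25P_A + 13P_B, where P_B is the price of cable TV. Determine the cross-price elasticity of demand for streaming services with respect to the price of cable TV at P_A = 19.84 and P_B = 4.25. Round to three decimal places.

At P_A = 19.84 and P_B = 4.25: Q_A = 1266.25.
∂Q_A/∂P_B = 13.
ε = (∂Q_A/∂P_B)(P_B/Q_A) = 13 × (4.25/1266.25) ≈ 0.044.

0.044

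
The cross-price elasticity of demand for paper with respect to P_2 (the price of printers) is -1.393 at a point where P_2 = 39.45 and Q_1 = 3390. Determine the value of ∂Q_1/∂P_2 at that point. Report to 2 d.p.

-119.70

ε = (∂Q_1/∂P_2)·(P_2/Q_1) ⇒ ∂Q_1/∂P_2 = ε·Q_1/P_2 = -1.393 × 3390/39.45 ≈ -119.70.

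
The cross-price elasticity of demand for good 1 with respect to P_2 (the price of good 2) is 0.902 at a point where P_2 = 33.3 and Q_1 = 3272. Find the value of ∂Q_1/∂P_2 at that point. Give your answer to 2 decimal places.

88.63

ε = (∂Q_1/∂P_2)·(P_2/Q_1) ⇒ ∂Q_1/∂P_2 = ε·Q_1/P_2 = 0.902 × 3272/33.3 ≈ 88.63.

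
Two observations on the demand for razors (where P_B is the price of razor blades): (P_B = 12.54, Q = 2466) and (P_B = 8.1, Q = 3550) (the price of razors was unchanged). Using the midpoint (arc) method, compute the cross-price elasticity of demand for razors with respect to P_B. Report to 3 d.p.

-0.838

ΔQ_A = 3550 − 2466 = 1084; ΔP_B = 8.1 − 12.54 = -4.44.
Midpoints: Q̄_A = 3008.0, P̄_B = 10.32.
ε = (ΔQ_A/Q̄_A)/(ΔP_B/P̄_B) = (1084/3008.0)/(-4.44/10.32) ≈ -0.838.
ε < 0: razors and razor blades are complements.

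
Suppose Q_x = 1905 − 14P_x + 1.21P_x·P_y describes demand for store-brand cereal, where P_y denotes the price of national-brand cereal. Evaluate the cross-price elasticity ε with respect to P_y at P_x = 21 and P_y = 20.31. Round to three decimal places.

At P_x = 21 and P_y = 20.31: Q_x = 2127.077.
∂Q_x/∂P_y = 1.21P_x = 1.21(21) = 25.4100.
ε = (∂Q_x/∂P_y)(P_y/Q_x) = 25.4100 × (20.31/2127.077) ≈ 0.243.
ε > 0: substitutes.

0.243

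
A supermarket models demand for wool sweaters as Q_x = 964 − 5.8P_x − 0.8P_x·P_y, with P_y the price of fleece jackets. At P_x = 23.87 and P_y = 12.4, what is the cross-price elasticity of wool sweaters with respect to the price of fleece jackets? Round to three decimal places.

-0.402

At P_x = 23.87 and P_y = 12.4: Q_x = 588.764.
∂Q_x/∂P_y = -0.8P_x = -0.8(23.87) = -19.0960.
ε = (∂Q_x/∂P_y)(P_y/Q_x) = -19.0960 × (12.4/588.764) ≈ -0.402.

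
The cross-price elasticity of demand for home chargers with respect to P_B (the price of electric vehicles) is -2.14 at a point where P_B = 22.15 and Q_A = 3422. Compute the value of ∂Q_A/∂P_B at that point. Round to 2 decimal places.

-330.61

ε = (∂Q_A/∂P_B)·(P_B/Q_A) ⇒ ∂Q_A/∂P_B = ε·Q_A/P_B = -2.14 × 3422/22.15 ≈ -330.61.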